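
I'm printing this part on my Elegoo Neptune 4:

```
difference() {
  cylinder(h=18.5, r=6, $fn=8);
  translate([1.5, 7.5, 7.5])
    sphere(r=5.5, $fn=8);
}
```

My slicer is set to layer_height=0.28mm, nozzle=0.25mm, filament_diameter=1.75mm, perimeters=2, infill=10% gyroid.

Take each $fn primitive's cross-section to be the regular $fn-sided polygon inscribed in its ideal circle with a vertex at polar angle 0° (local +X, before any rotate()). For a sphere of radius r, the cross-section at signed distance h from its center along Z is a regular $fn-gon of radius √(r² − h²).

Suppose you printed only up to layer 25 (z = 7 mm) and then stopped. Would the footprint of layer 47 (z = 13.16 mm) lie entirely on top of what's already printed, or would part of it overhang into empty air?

part overhangs

Compare the two slices. At z = 7: the r=6 cylinder gives a regular 8-gon of circumradius 6 (constant along its height) (area = (8/2)·6.000²·sin(360°/8) = 101.82 mm²); the r=5.5 sphere at (1.5, 7.5) contributes a regular 8-gon of circumradius √(5.5²−0.5²) = 5.477 (area = (8/2)·5.477²·sin(360°/8) = 84.85 mm²); Subtracting the remaining from the first: starting from the r=6 cylinder (101.82 mm²), the r=5.5 sphere at (1.5, 7.5) partially overlaps it — only the 17.30 mm² overlap (of its 84.85 mm²) is removed, clipping the outline — area = 84.52 mm². At z = 13.16: the r=6 cylinder gives a regular 8-gon of circumradius 6 (constant along its height) (area = (8/2)·6.000²·sin(360°/8) = 101.82 mm²); the sphere at (1.5, 7.5) does not reach this height (|z−center|=5.660 > r=5.5); Subtracting the remaining from the first: none of the subtracted shapes is present at this height, so the r=6 cylinder is unchanged — area = 101.82 mm². Checking containment: at z = 13.16 the cross-section extends beyond the z = 7 cross-section by about 17.30 mm².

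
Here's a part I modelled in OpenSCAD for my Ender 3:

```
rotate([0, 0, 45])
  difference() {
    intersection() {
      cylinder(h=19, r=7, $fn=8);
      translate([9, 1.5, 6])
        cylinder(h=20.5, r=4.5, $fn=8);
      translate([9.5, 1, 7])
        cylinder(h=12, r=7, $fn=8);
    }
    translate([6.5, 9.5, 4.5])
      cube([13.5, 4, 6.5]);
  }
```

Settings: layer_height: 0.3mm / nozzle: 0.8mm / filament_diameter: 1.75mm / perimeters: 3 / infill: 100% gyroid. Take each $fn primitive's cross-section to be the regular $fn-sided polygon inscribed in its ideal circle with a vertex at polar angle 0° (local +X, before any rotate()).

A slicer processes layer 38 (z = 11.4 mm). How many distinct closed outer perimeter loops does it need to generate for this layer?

At z = 11.4 mm: the cylinder: section is a regular 8-gon, circumradius r=7; the r=4.5 cylinder at (9, 1.5) gives a regular 8-gon of circumradius 4.5 (constant along its height); the cylinder at (9.5, 1): section is a regular 8-gon, circumradius r=7; Taking the intersection: the r=4.5 cylinder at (9, 1.5) partially overlaps the r=7 cylinder; clipping to the common part keeps 6.98 mm²; the running intersection lies inside the r=7 cylinder at (9.5, 1), so it is kept whole — 1 connected region; the cube at (6.5, 9.5) is absent (z outside [4.5, 11]); Subtracting the remaining from the first: none of the subtracted shapes is present at this height, so the result so far is unchanged — 1 connected region; (whole slice rotated 45° about Z — lengths, areas and connectivity unchanged). The result has 1 disconnected region.

1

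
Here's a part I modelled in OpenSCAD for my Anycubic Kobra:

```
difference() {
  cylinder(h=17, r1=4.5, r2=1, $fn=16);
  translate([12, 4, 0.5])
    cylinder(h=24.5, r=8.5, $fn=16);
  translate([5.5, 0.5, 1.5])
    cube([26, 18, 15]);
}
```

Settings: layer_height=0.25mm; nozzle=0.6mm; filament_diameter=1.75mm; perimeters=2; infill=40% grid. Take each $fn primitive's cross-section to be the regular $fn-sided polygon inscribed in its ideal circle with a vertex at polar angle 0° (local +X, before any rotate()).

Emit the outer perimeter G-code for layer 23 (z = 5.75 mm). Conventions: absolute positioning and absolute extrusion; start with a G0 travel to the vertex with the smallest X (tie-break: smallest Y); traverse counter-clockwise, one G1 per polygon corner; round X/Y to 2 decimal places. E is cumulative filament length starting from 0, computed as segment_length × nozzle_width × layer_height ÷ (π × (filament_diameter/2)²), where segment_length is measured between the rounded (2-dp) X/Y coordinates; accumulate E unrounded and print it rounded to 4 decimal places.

At z = 5.75 mm: the cone (r1=4.5→r2=1) has section circumradius 3.316 here — a regular 16-gon; the cylinder at (12, 4): section is a regular 16-gon, circumradius r=8.5; the 26×18 cube at (5.5, 0.5) contributes its full rectangle; After the difference (first − rest): starting from the cone, the r=8.5 cylinder at (12, 4) misses the remaining region (no effect); the 26×18 cube at (5.5, 0.5) misses the remaining region (no effect) — 1 connected region. The outline is a single polygon with 16 vertices. Extrusion per mm of travel: 0.6 × 0.25 / (π × 0.875²) = 0.062363. Accumulating E over each segment gives final E = 1.2902.

G0 X-3.32 Y0.00 Z5.75
G1 X-3.06 Y-1.27 E0.0808
G1 X-2.34 Y-2.34 E0.1613
G1 X-1.27 Y-3.06 E0.2417
G1 X0.00 Y-3.32 E0.3225
G1 X1.27 Y-3.06 E0.4034
G1 X2.34 Y-2.34 E0.4838
G1 X3.06 Y-1.27 E0.5642
G1 X3.32 Y0.00 E0.6451
G1 X3.06 Y1.27 E0.7259
G1 X2.34 Y2.34 E0.8064
G1 X1.27 Y3.06 E0.8868
G1 X0.00 Y3.32 E0.9676
G1 X-1.27 Y3.06 E1.0485
G1 X-2.34 Y2.34 E1.1289
G1 X-3.06 Y1.27 E1.2093
G1 X-3.32 Y0.00 E1.2902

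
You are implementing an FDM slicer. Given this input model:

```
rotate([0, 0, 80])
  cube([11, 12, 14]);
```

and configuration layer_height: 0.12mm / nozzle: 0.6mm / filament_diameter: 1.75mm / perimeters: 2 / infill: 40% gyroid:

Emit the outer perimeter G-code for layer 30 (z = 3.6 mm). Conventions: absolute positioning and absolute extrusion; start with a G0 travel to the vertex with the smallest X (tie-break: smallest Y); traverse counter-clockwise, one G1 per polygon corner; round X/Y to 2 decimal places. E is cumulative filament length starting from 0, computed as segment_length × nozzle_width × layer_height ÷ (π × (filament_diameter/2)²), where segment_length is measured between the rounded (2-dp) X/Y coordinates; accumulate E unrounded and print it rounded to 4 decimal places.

G0 X-11.82 Y2.08 Z3.60
G1 X0.00 Y0.00 E0.3593
G1 X1.91 Y10.83 E0.6884
G1 X-9.91 Y12.92 E1.0478
G1 X-11.82 Y2.08 E1.3772

At z = 3.6 mm: the cube (footprint 11×12) is included at this height; (rotated 80° about Z; rotation is an isometry so areas/perimeters/island counts are preserved). The outline is a single polygon with 4 vertices. Extrusion per mm of travel: 0.6 × 0.12 / (π × 0.875²) = 0.029934. Accumulating E over each segment gives final E = 1.3772.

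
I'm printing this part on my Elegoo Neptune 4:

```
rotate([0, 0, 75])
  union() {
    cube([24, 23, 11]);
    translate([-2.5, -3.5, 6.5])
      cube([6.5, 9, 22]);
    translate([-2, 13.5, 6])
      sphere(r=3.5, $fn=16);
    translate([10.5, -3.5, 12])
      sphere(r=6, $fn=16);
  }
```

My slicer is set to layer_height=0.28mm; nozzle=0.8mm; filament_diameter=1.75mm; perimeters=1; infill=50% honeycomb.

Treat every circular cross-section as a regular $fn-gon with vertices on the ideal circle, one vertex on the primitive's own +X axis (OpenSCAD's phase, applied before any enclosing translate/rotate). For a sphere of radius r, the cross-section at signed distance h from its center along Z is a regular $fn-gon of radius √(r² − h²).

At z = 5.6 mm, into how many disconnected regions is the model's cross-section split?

At z = 5.6 mm: the 24×23 cube contributes its full rectangle; the cube at (-2.5, -3.5) does not reach this height (z outside [6.5, 28.5]); the r=3.5 sphere at (-2, 13.5) contributes a regular 16-gon of circumradius √(3.5²−0.4²) = 3.477; the sphere at (10.5, -3.5) is absent (|z−center|=6.400 > r=6); Combining (union): the regions partially overlap (shared area 5.60 mm²), so overlapping operands fuse into one piece — 1 connected region; (whole slice rotated 75° about Z — lengths, areas and connectivity unchanged). The result has 1 disconnected region.

1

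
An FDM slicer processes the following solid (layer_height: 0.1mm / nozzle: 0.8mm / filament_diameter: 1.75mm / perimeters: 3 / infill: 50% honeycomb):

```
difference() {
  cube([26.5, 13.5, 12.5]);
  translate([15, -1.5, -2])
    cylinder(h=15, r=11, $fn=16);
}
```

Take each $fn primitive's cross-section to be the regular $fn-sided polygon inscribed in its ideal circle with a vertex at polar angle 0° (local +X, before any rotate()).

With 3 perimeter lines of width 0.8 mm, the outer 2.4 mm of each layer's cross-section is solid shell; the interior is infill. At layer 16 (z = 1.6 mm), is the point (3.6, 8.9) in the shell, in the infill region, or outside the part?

infill

At z = 1.6 mm: the cube is present — its section is the full 26.5×13.5 rectangle; the r=11 cylinder at (15, -1.5) gives a regular 16-gon of circumradius 11 (constant along its height); Taking the first minus the rest: starting from the 26.5×13.5 cube, the r=11 cylinder at (15, -1.5) partially overlaps it — only the 152.67 mm² overlap (of its 370.44 mm²) is removed, clipping the outline — 1 connected region. Overall, the cross-section is a single solid region. The nearest boundary edge runs (0.00, 0.00)→(0.00, 13.50); distance from the point to it = 3.60 mm. The point is inside the cross-section and 3.60 mm from the nearest boundary — more than the 2.4 mm shell width (3 × 0.8), so it's in the infill interior.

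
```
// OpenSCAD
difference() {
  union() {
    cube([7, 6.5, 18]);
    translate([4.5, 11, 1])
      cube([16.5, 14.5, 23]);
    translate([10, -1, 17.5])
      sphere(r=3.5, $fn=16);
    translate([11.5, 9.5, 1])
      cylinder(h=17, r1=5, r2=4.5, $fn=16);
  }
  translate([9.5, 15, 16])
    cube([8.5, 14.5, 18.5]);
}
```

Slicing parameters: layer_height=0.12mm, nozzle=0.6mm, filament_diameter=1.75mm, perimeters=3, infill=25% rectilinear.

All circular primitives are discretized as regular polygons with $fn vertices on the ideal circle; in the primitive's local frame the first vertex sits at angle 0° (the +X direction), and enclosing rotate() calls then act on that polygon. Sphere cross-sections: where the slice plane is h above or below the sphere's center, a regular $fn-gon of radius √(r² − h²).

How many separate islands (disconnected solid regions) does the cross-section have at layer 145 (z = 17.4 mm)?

2

At z = 17.4 mm: the cube (footprint 7×6.5) is included at this height; the 16.5×14.5 cube at (4.5, 11) contributes its full rectangle; the r=3.5 sphere at (10, -1) slices to a regular 16-gon of circumradius 3.499 (√(r²−h²) with h=0.1 from center); the cone at (11.5, 9.5): at t=0.965 of its height the radius interpolates to r₁+(r₂−r₁)t = 4.518, giving a regular 16-gon of that circumradius; Taking the union: the regions partially overlap (shared area 18.27 mm²), so overlapping operands fuse into one piece — 2 connected regions; the cube at (9.5, 15) is present — its section is the full 8.5×14.5 rectangle; Taking the first minus the rest: starting from the result so far, the 8.5×14.5 cube at (9.5, 15) partially overlaps it — only the 89.25 mm² overlap (of its 123.25 mm²) is removed, clipping the outline — 2 connected regions. Overall, the cross-section has 2 separate islands. Island count = 2.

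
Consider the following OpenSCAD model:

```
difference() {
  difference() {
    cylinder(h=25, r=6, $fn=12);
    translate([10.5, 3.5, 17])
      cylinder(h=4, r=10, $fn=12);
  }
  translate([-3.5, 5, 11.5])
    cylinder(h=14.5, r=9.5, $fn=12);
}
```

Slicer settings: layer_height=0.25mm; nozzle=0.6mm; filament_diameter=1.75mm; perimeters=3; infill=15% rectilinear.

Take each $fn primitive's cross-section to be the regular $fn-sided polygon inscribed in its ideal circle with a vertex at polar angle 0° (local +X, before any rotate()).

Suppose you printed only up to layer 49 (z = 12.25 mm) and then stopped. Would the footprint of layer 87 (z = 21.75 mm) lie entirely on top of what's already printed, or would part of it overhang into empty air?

Compare the two slices. At z = 12.25: the r=6 cylinder contributes a regular 12-gon of circumradius 6 (area = (12/2)·6.000²·sin(360°/12) = 108.00 mm²); the cylinder at (10.5, 3.5) does not reach this height (z outside [17, 21]); After the difference (first − rest): none of the subtracted shapes is present at this height, so the r=6 cylinder is unchanged — area = 108.00 mm²; the r=9.5 cylinder at (-3.5, 5) contributes a regular 12-gon of circumradius 9.5 (area = (12/2)·9.500²·sin(360°/12) = 270.75 mm²); After the difference (first − rest): starting from that combined region (108.00 mm²), the r=9.5 cylinder at (-3.5, 5) partially overlaps it — only the 83.57 mm² overlap (of its 270.75 mm²) is removed, clipping the outline — area = 24.43 mm². At z = 21.75: the r=6 cylinder contributes a regular 12-gon of circumradius 6 (area = (12/2)·6.000²·sin(360°/12) = 108.00 mm²); the cylinder at (10.5, 3.5) does not reach this height (z outside [17, 21]); Subtracting the remaining from the first: none of the subtracted shapes is present at this height, so the r=6 cylinder is unchanged — area = 108.00 mm²; the r=9.5 cylinder at (-3.5, 5) contributes a regular 12-gon of circumradius 9.5 (area = (12/2)·9.500²·sin(360°/12) = 270.75 mm²); Subtracting the remaining from the first: starting from the result so far (108.00 mm²), the r=9.5 cylinder at (-3.5, 5) partially overlaps it — only the 83.57 mm² overlap (of its 270.75 mm²) is removed, clipping the outline — area = 24.43 mm². Checking containment: the cross-section at z = 21.75 is a subset of the cross-section at z = 12.25.

entirely on top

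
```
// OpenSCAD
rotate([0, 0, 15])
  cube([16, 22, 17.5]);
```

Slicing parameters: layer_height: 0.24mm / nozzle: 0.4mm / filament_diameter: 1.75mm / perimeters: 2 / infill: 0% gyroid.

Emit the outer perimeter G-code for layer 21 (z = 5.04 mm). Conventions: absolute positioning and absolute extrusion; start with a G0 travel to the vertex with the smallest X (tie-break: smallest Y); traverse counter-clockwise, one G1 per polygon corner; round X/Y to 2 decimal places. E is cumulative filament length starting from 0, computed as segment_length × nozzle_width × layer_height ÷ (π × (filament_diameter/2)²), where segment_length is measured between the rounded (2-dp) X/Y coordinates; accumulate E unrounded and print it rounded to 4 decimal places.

G0 X-5.69 Y21.25 Z5.04
G1 X0.00 Y0.00 E0.8780
G1 X15.45 Y4.14 E1.5164
G1 X9.76 Y25.39 E2.3944
G1 X-5.69 Y21.25 E3.0328

At z = 5.04 mm: the 16×22 cube contributes its full rectangle; (whole slice rotated 15° about Z — lengths, areas and connectivity unchanged). The outline is a single polygon with 4 vertices. Extrusion per mm of travel: 0.4 × 0.24 / (π × 0.875²) = 0.039912. Accumulating E over each segment gives final E = 3.0328.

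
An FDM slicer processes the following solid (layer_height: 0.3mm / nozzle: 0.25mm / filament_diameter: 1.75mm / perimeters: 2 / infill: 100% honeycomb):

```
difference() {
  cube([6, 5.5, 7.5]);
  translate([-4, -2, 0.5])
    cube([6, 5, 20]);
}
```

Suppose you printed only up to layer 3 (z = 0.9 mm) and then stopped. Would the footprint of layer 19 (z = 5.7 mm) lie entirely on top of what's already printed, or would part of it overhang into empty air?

Compare the two slices. At z = 0.9: the cube (footprint 6×5.5) is included at this height (area 33.00 mm²); the cube at (-4, -2) (footprint 6×5) is included at this height (area 30.00 mm²); Taking the first minus the rest: starting from the 6×5.5 cube (33.00 mm²), the 6×5 cube at (-4, -2) partially overlaps it — only the 6.00 mm² overlap (of its 30.00 mm²) is removed, clipping the outline — area = 27.00 mm². At z = 5.7: the 6×5.5 cube contributes its full rectangle (area 33.00 mm²); the cube at (-4, -2) is present — its section is the full 6×5 rectangle (area 30.00 mm²); Subtracting the remaining from the first: starting from the 6×5.5 cube (33.00 mm²), the 6×5 cube at (-4, -2) partially overlaps it — only the 6.00 mm² overlap (of its 30.00 mm²) is removed, clipping the outline — area = 27.00 mm². Checking containment: the cross-section at z = 5.7 is a subset of the cross-section at z = 0.9.

entirely on top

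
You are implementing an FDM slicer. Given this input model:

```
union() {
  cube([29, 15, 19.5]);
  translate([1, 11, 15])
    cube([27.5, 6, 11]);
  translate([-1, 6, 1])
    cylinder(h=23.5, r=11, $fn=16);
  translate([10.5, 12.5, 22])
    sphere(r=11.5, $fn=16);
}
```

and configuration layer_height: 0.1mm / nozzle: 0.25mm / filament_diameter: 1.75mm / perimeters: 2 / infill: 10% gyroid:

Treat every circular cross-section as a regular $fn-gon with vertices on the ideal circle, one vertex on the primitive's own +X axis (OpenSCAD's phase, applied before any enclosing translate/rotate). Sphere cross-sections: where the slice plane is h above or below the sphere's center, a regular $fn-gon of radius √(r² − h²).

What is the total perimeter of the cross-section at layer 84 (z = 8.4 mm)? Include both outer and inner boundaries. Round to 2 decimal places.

111.53 mm

At z = 8.4 mm: the cube (footprint 29×15) is included at this height (perimeter 88.00 mm); the cube at (1, 11) is absent (z outside [15, 26]); the r=11 cylinder at (-1, 6) gives a regular 16-gon of circumradius 11 (constant along its height) (perimeter = 2·16·11.000·sin(180°/16) = 68.67 mm); the sphere at (10.5, 12.5) is not intersected at this z (|z−center|=13.600 > r=11.5); Taking the union: the regions partially overlap (shared area 131.61 mm²), so the edge portions inside another operand are dropped and the merged outline is re-measured after clipping — boundary = 111.53 mm. Overall, the cross-section is a single solid region. Total boundary length (outer) = 111.53 mm.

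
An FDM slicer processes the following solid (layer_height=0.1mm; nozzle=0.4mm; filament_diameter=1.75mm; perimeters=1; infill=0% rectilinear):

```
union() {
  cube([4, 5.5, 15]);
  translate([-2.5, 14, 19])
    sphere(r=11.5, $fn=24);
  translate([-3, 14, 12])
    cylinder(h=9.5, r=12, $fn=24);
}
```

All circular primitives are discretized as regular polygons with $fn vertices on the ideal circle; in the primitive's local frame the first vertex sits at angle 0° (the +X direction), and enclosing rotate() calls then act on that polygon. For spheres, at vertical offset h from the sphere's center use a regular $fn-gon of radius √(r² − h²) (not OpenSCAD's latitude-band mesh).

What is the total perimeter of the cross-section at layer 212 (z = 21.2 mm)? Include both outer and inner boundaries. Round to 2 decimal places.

At z = 21.2 mm: the cube is absent (z outside [0, 15]); the r=11.5 sphere at (-2.5, 14) contributes a regular 24-gon of circumradius √(11.5²−2.2²) = 11.288 (perimeter = 2·24·11.288·sin(180°/24) = 70.72 mm); the r=12 cylinder at (-3, 14) gives a regular 24-gon of circumradius 12 (constant along its height) (perimeter = 2·24·12.000·sin(180°/24) = 75.18 mm); Combining (union): the r=11.5 sphere at (-2.5, 14) lies entirely inside the r=12 cylinder at (-3, 14), so the union is just the r=12 cylinder at (-3, 14) — boundary = 75.18 mm. Overall, the cross-section is a single solid region. Total boundary length (outer) = 75.18 mm.

75.18 mm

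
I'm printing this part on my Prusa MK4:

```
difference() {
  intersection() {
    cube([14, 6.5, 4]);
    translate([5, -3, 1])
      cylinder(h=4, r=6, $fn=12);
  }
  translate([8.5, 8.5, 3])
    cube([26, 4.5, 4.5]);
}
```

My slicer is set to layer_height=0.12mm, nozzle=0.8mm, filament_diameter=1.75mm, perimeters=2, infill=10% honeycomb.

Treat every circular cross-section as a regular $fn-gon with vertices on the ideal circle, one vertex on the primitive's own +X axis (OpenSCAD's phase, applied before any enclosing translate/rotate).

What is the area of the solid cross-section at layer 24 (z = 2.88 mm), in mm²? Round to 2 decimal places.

20.39 mm²

At z = 2.88 mm: the 14×6.5 cube contributes its full rectangle (area 91.00 mm²); the cylinder at (5, -3): section is a regular 12-gon, circumradius r=6 (area = (12/2)·6.000²·sin(360°/12) = 108.00 mm²); After intersecting: the r=6 cylinder at (5, -3) partially overlaps the 14×6.5 cube; clipping to the common part keeps 20.39 mm² — area = 20.39 mm²; the cube at (8.5, 8.5) is not intersected at this z (z outside [3, 7.5]); Taking the first minus the rest: none of the subtracted shapes is present at this height, so the result so far is unchanged — area = 20.39 mm². Overall, the cross-section is a single solid region. Net area = 20.39 mm².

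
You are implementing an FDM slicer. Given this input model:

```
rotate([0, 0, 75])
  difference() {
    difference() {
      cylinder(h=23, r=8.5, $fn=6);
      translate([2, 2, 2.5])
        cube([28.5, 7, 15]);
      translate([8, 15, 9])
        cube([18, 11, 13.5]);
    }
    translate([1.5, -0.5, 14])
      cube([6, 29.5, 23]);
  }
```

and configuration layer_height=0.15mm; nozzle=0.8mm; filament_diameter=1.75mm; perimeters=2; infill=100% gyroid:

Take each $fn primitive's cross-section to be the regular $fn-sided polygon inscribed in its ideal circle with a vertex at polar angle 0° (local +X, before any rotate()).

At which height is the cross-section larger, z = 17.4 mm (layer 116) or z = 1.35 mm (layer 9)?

Layer 116 (z = 17.4): the r=8.5 cylinder contributes a regular 6-gon of circumradius 8.5 (area = (6/2)·8.500²·sin(360°/6) = 187.71 mm²); the cube at (2, 2) is present — its section is the full 28.5×7 rectangle (area 199.50 mm²); the cube at (8, 15) is present — its section is the full 18×11 rectangle (area 198.00 mm²); Subtracting the remaining from the first: starting from the r=8.5 cylinder (187.71 mm²), the 28.5×7 cube at (2, 2) partially overlaps it — only the 20.36 mm² overlap (of its 199.50 mm²) is removed, clipping the outline; the 18×11 cube at (8, 15) misses the remaining region (no effect) — area = 167.35 mm²; the cube at (1.5, -0.5) is present — its section is the full 6×29.5 rectangle (area 177.00 mm²); After the difference (first − rest): starting from the result so far (167.35 mm²), the 6×29.5 cube at (1.5, -0.5) partially overlaps it — only the 17.66 mm² overlap (of its 177.00 mm²) is removed, clipping the outline — area = 149.69 mm²; (rotated 75° about Z; rotation is an isometry so areas/perimeters/island counts are preserved). So its area = 149.69 mm². Layer 9 (z = 1.35): the r=8.5 cylinder gives a regular 6-gon of circumradius 8.5 (constant along its height) (area = (6/2)·8.500²·sin(360°/6) = 187.71 mm²); the cube at (2, 2) does not reach this height (z outside [2.5, 17.5]); the cube at (8, 15) is not intersected at this z (z outside [9, 22.5]); After the difference (first − rest): none of the subtracted shapes is present at this height, so the r=8.5 cylinder is unchanged — area = 187.71 mm²; the cube at (1.5, -0.5) is not intersected at this z (z outside [14, 37]); After the difference (first − rest): none of the subtracted shapes is present at this height, so that combined region is unchanged — area = 187.71 mm²; (whole slice rotated 75° about Z — lengths, areas and connectivity unchanged). So its area = 187.71 mm². Layer 9 is larger (187.71 vs 149.69 mm²).

layer 9 (z = 1.35 mm)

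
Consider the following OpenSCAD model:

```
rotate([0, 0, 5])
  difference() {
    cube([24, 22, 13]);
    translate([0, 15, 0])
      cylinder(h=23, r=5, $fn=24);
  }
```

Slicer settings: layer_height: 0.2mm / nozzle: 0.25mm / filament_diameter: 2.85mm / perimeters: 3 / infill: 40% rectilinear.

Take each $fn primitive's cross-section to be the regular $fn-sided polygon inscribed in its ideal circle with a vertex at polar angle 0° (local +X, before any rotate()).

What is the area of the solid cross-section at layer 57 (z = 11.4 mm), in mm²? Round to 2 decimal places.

At z = 11.4 mm: the cube is present — its section is the full 24×22 rectangle (area 528.00 mm²); the r=5 cylinder at (0, 15) contributes a regular 24-gon of circumradius 5 (area = (24/2)·5.000²·sin(360°/24) = 77.65 mm²); Taking the first minus the rest: starting from the 24×22 cube (528.00 mm²), the r=5 cylinder at (0, 15) partially overlaps it — only the 38.82 mm² overlap (of its 77.65 mm²) is removed, clipping the outline — area = 489.18 mm²; (rotated 5° about Z; rotation is an isometry so areas/perimeters/island counts are preserved). Overall, the cross-section is a single solid region. Net area = 489.18 mm².

489.18 mm²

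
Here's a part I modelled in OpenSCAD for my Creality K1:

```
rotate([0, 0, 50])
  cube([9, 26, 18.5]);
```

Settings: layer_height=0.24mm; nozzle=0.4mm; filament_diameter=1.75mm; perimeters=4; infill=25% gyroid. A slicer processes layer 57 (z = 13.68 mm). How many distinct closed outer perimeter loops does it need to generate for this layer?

1

At z = 13.68 mm: the 9×26 cube contributes its full rectangle; (rotated 50° about Z; rotation is an isometry so areas/perimeters/island counts are preserved). The result has 1 disconnected region.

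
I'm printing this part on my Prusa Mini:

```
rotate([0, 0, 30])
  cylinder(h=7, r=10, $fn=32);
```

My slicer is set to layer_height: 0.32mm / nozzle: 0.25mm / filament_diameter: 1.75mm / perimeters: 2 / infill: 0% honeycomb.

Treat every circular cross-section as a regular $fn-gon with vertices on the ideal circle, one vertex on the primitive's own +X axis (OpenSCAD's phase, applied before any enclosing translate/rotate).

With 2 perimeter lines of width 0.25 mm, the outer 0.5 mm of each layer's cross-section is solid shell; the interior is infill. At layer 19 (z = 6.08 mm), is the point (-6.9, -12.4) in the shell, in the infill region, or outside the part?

At z = 6.08 mm: the r=10 cylinder gives a regular 32-gon of circumradius 10 (constant along its height); (rotated 30° about Z; rotation is an isometry so areas/perimeters/island counts are preserved). Overall, the cross-section is a single solid region. Undo the 30° rotation: the query point maps to (-12.176, -7.289) in the un-rotated model frame. The nearest boundary edge runs (-9.24, -3.83)→(-8.31, -5.56); distance from the point to it = 4.22 mm. The point is not inside any of the regions above, so it lies outside the cross-section (4.22 mm from the nearest boundary).

outside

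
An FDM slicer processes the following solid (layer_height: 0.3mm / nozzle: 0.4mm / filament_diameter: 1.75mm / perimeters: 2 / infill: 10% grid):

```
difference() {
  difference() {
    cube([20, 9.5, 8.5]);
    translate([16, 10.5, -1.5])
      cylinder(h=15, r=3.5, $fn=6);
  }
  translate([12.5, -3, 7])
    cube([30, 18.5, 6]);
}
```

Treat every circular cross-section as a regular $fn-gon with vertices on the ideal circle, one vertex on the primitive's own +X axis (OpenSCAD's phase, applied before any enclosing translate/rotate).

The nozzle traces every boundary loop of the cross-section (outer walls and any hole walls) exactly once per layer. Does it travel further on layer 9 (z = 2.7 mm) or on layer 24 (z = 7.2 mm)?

Layer 9 (z = 2.7): the 20×9.5 cube contributes its full rectangle (perimeter 59.00 mm); the r=3.5 cylinder at (16, 10.5) contributes a regular 6-gon of circumradius 3.5 (perimeter = 2·6·3.500·sin(180°/6) = 21.00 mm); Subtracting the remaining from the first: starting from the 20×9.5 cube, the r=3.5 cylinder at (16, 10.5) partially overlaps it — only the 9.49 mm² overlap (of its 31.83 mm²) is removed, clipping the outline — boundary = 61.35 mm; the cube at (12.5, -3) is absent (z outside [7, 13]); After the difference (first − rest): none of the subtracted shapes is present at this height, so that combined region is unchanged — boundary = 61.35 mm. So its perimeter = 61.35 mm. Layer 24 (z = 7.2): the 20×9.5 cube contributes its full rectangle (perimeter 59.00 mm); the r=3.5 cylinder at (16, 10.5) contributes a regular 6-gon of circumradius 3.5 (perimeter = 2·6·3.500·sin(180°/6) = 21.00 mm); After the difference (first − rest): starting from the 20×9.5 cube, the r=3.5 cylinder at (16, 10.5) partially overlaps it — only the 9.49 mm² overlap (of its 31.83 mm²) is removed, clipping the outline — boundary = 61.35 mm; the cube at (12.5, -3) (footprint 30×18.5) is included at this height (perimeter 97.00 mm); Subtracting the remaining from the first: starting from that combined region, the 30×18.5 cube at (12.5, -3) partially overlaps it — only the 61.76 mm² overlap (of its 555.00 mm²) is removed, clipping the outline — boundary = 44.00 mm. So its perimeter = 44.00 mm. Layer 9 is larger (61.35 vs 44.00 mm).

layer 9 (z = 2.7 mm)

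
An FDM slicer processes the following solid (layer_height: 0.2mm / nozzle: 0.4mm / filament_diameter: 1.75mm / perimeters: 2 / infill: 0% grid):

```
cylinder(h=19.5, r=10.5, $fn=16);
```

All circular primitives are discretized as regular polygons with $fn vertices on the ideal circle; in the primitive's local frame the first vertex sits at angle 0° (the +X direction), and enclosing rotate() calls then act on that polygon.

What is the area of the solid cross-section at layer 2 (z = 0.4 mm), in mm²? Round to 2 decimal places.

337.53 mm²

At z = 0.4 mm: the r=10.5 cylinder contributes a regular 16-gon of circumradius 10.5 (area = (16/2)·10.500²·sin(360°/16) = 337.53 mm²). Overall, the cross-section is a single solid region. Net area = 337.53 mm².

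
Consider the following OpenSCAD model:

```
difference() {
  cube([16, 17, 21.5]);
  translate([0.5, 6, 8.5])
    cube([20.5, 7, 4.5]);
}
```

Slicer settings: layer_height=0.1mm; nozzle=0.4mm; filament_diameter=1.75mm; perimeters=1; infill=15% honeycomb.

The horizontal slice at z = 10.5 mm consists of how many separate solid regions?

1

At z = 10.5 mm: the cube is present — its section is the full 16×17 rectangle; the cube at (0.5, 6) is present — its section is the full 20.5×7 rectangle; Taking the first minus the rest: starting from the 16×17 cube, the 20.5×7 cube at (0.5, 6) partially overlaps it — only the 108.50 mm² overlap (of its 143.50 mm²) is removed, clipping the outline — 1 connected region. The result has 1 disconnected region.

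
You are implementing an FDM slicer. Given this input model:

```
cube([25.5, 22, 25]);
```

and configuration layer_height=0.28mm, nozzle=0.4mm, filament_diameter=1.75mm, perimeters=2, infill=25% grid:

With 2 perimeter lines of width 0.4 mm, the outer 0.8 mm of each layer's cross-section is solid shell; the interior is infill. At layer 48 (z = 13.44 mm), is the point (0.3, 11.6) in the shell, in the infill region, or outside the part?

At z = 13.44 mm: the cube (footprint 25.5×22) is included at this height. Overall, the cross-section is a single solid region. The nearest boundary edge runs (0.00, 22.00)→(0.00, 0.00); distance from the point to it = 0.30 mm. The point is inside the cross-section, 0.30 mm from the nearest boundary — within the 0.8 mm shell band (2 × 0.4).

shell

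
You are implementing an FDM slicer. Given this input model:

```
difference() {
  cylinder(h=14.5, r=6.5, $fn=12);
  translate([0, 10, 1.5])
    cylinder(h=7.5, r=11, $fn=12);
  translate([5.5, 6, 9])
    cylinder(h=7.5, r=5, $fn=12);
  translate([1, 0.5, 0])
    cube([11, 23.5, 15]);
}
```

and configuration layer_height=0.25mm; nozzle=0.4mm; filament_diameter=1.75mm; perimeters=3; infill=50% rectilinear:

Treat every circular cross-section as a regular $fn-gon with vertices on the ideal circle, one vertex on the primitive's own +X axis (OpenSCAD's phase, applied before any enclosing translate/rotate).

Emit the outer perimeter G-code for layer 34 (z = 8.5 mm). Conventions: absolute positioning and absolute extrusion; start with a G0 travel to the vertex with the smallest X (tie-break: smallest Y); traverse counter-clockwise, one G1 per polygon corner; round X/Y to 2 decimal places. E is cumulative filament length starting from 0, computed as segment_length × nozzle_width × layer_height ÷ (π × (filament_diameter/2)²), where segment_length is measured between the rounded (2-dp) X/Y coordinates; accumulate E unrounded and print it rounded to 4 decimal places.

G0 X-6.50 Y0.00 Z8.50
G1 X-5.63 Y-3.25 E0.1399
G1 X-3.25 Y-5.63 E0.2798
G1 X0.00 Y-6.50 E0.4197
G1 X3.25 Y-5.63 E0.5596
G1 X5.63 Y-3.25 E0.6995
G1 X6.50 Y0.00 E0.8394
G1 X6.37 Y0.50 E0.8609
G1 X5.53 Y0.50 E0.8958
G1 X5.50 Y0.47 E0.8975
G1 X0.00 Y-1.00 E1.1342
G1 X-5.50 Y0.47 E1.3709
G1 X-6.19 Y1.16 E1.4115
G1 X-6.50 Y0.00 E1.4614

At z = 8.5 mm: the r=6.5 cylinder gives a regular 12-gon of circumradius 6.5 (constant along its height); the r=11 cylinder at (0, 10) gives a regular 12-gon of circumradius 11 (constant along its height); the cylinder at (5.5, 6) is absent (z outside [9, 16.5]); the cube at (1, 0.5) (footprint 11×23.5) is included at this height; After the difference (first − rest): starting from the r=6.5 cylinder, the r=11 cylinder at (0, 10) partially overlaps it — only the 64.78 mm² overlap (of its 363.00 mm²) is removed, clipping the outline; the 11×23.5 cube at (1, 0.5) partially overlaps it — only the 0.28 mm² overlap (of its 258.50 mm²) is removed, clipping the outline — 1 connected region. The outline is a single polygon with 13 vertices. Extrusion per mm of travel: 0.4 × 0.25 / (π × 0.875²) = 0.041575. Accumulating E over each segment gives final E = 1.4614.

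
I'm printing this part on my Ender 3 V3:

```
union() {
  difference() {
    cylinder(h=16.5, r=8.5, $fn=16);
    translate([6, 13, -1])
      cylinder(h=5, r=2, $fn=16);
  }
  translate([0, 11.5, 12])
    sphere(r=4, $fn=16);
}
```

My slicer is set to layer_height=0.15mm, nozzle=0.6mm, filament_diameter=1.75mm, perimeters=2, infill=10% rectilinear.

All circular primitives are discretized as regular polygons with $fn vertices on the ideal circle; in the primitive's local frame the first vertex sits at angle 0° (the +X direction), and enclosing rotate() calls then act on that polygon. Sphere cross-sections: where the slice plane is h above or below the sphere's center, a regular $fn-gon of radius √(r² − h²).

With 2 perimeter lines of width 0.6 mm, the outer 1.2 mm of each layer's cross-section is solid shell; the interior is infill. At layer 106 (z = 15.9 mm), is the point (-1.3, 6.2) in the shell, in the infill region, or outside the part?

infill

At z = 15.9 mm: the r=8.5 cylinder gives a regular 16-gon of circumradius 8.5 (constant along its height); the cylinder at (6, 13) is absent (z outside [-1, 4]); After the difference (first − rest): none of the subtracted shapes is present at this height, so the r=8.5 cylinder is unchanged — 1 connected region; the r=4 sphere at (0, 11.5) contributes a regular 16-gon of circumradius √(4²−3.9²) = 0.889; Merging all regions: the 2 present regions are separate (no shared area or edge), so areas and boundary lengths simply add and each stays a separate island — 2 connected regions. Overall, the cross-section has 2 separate islands. The nearest boundary edge runs (-3.25, 7.85)→(0.00, 8.50); distance from the point to it = 2.00 mm. (Shell/infill is judged within the island containing the point — the largest one.) The point is inside the cross-section and 2.00 mm from the nearest boundary — more than the 1.2 mm shell width (2 × 0.6), so it's in the infill interior.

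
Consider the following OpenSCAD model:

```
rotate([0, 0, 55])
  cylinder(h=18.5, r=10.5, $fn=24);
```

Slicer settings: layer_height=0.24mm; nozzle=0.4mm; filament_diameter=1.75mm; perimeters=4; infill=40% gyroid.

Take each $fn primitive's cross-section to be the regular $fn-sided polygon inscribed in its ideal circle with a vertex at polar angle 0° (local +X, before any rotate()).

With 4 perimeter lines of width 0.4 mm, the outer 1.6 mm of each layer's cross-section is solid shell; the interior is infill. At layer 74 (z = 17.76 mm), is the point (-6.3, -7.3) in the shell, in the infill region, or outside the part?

shell

At z = 17.76 mm: the r=10.5 cylinder contributes a regular 24-gon of circumradius 10.5; (rotated 55° about Z; rotation is an isometry so areas/perimeters/island counts are preserved). Overall, the cross-section is a single solid region. Undo the 55° rotation: the query point maps to (-9.593, 0.974) in the un-rotated model frame. The nearest boundary edge runs (-10.14, 2.72)→(-10.50, 0.00); distance from the point to it = 0.77 mm. The point is inside the cross-section, 0.77 mm from the nearest boundary — within the 1.6 mm shell band (4 × 0.4).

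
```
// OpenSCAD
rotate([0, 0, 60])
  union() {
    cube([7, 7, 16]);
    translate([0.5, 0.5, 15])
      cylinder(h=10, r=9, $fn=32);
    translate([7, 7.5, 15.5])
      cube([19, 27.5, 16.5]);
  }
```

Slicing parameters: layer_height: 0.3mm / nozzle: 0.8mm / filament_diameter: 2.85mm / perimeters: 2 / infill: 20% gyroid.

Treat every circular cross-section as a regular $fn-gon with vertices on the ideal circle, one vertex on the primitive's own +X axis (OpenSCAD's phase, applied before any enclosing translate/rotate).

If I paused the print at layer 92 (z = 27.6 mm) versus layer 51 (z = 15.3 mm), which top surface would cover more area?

layer 92 (z = 27.6 mm)

Layer 92 (z = 27.6): the cube is absent (z outside [0, 16]); the cylinder at (0.5, 0.5) is not intersected at this z (z outside [15, 25]); the cube at (7, 7.5) (footprint 19×27.5) is included at this height (area 522.50 mm²); Combining (union): only the 19×27.5 cube at (7, 7.5) is present, so the union is just that shape — area = 522.50 mm²; (rotated 60° about Z; rotation is an isometry so areas/perimeters/island counts are preserved). So its area = 522.50 mm². Layer 51 (z = 15.3): the cube is present — its section is the full 7×7 rectangle (area 49.00 mm²); the cylinder at (0.5, 0.5): section is a regular 32-gon, circumradius r=9 (area = (32/2)·9.000²·sin(360°/32) = 252.84 mm²); the cube at (7, 7.5) is not intersected at this z (z outside [15.5, 32]); Combining (union): the regions partially overlap — summed areas 301.84 mm² minus the doubly-counted overlap 48.96 mm² gives 252.88 mm² — area = 252.88 mm²; (rotated 60° about Z; rotation is an isometry so areas/perimeters/island counts are preserved). So its area = 252.88 mm². Layer 92 is larger (522.50 vs 252.88 mm²).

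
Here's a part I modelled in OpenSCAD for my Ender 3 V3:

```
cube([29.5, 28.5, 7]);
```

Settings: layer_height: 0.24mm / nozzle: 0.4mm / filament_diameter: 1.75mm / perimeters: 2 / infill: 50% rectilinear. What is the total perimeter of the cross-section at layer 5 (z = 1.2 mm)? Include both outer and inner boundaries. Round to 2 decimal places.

116.00 mm

At z = 1.2 mm: the cube is present — its section is the full 29.5×28.5 rectangle (perimeter 116.00 mm). Overall, the cross-section is a single solid region. Total boundary length (outer) = 116.00 mm.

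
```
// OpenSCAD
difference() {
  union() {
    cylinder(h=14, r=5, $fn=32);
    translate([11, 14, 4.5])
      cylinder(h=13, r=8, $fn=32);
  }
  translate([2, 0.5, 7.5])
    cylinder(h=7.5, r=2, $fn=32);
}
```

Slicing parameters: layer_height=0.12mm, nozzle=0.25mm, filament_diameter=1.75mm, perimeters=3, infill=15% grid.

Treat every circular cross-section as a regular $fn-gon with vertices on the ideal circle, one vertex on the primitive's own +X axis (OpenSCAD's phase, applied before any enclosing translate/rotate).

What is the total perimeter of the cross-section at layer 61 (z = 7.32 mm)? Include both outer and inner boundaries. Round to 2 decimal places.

At z = 7.32 mm: the cylinder: section is a regular 32-gon, circumradius r=5 (perimeter = 2·32·5.000·sin(180°/32) = 31.37 mm); the r=8 cylinder at (11, 14) contributes a regular 32-gon of circumradius 8 (perimeter = 2·32·8.000·sin(180°/32) = 50.18 mm); Combining (union): the 2 present regions are separate (no shared area or edge), so areas and boundary lengths simply add and each stays a separate island — boundary = 81.55 mm; the cylinder at (2, 0.5) is absent (z outside [7.5, 15]); Taking the first minus the rest: none of the subtracted shapes is present at this height, so that combined region is unchanged — boundary = 81.55 mm. Overall, the cross-section has 2 separate islands. Total boundary length (outer) = 81.55 mm.

81.55 mm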